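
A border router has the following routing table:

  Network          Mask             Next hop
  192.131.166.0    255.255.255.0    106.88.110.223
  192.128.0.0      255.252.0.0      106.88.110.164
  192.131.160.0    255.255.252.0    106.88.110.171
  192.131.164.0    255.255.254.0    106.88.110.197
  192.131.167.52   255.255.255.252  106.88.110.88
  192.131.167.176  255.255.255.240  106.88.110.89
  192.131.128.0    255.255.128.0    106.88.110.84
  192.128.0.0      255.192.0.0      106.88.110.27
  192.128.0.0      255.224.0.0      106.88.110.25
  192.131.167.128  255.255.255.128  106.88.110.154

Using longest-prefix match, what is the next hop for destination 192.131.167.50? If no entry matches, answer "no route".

Routes whose prefix contains 192.131.167.50:
  192.128.0.0/10 (192.128.0.0 - 192.191.255.255) -> 106.88.110.27
  192.128.0.0/11 (192.128.0.0 - 192.159.255.255) -> 106.88.110.25
  192.128.0.0/14 (192.128.0.0 - 192.131.255.255) -> 106.88.110.164
  192.131.128.0/17 (192.131.128.0 - 192.131.255.255) -> 106.88.110.84
More-specific entries that do NOT match:
  192.131.167.52/30 (192.131.167.52 - 192.131.167.55) does not contain 192.131.167.50
  192.131.167.176/28 (192.131.167.176 - 192.131.167.191) does not contain 192.131.167.50
  192.131.167.128/25 (192.131.167.128 - 192.131.167.255) does not contain 192.131.167.50
  192.131.166.0/24 (192.131.166.0 - 192.131.166.255) does not contain 192.131.167.50
  192.131.164.0/23 (192.131.164.0 - 192.131.165.255) does not contain 192.131.167.50
  192.131.160.0/22 (192.131.160.0 - 192.131.163.255) does not contain 192.131.167.50
Longest matching prefix is /17 -> next hop 106.88.110.84.

106.88.110.84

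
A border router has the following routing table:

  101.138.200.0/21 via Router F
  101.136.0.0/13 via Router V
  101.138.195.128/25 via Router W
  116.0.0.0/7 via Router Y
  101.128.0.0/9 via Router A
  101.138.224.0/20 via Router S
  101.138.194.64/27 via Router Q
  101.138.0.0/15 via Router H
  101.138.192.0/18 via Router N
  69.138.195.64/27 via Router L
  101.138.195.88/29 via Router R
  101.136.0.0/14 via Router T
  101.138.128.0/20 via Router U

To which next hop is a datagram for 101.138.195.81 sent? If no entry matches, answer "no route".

Routes whose prefix contains 101.138.195.81:
  101.128.0.0/9 (101.128.0.0 - 101.255.255.255) -> Router A
  101.136.0.0/13 (101.136.0.0 - 101.143.255.255) -> Router V
  101.136.0.0/14 (101.136.0.0 - 101.139.255.255) -> Router T
  101.138.0.0/15 (101.138.0.0 - 101.139.255.255) -> Router H
  101.138.192.0/18 (101.138.192.0 - 101.138.255.255) -> Router N
More-specific entries that do NOT match:
  101.138.195.88/29 (101.138.195.88 - 101.138.195.95) does not contain 101.138.195.81
  101.138.194.64/27 (101.138.194.64 - 101.138.194.95) does not contain 101.138.195.81
  69.138.195.64/27 (69.138.195.64 - 69.138.195.95) does not contain 101.138.195.81
  101.138.195.128/25 (101.138.195.128 - 101.138.195.255) does not contain 101.138.195.81
  101.138.200.0/21 (101.138.200.0 - 101.138.207.255) does not contain 101.138.195.81
  101.138.224.0/20 (101.138.224.0 - 101.138.239.255) does not contain 101.138.195.81
  101.138.128.0/20 (101.138.128.0 - 101.138.143.255) does not contain 101.138.195.81
Longest matching prefix is /18 -> next hop Router N.

Router N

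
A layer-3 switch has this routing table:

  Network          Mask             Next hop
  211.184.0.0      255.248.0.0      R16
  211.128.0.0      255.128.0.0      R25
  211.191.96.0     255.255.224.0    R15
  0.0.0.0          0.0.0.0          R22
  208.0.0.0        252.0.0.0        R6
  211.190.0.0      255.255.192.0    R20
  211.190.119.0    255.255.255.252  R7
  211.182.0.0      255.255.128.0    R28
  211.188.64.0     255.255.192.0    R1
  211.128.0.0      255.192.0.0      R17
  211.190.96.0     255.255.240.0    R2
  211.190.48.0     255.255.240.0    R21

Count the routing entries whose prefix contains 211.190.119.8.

Prefixes containing 211.190.119.8:
  0.0.0.0/0 (default, matches everything)
  208.0.0.0/6 (208.0.0.0 - 211.255.255.255)
  211.128.0.0/9 (211.128.0.0 - 211.255.255.255)
  211.128.0.0/10 (211.128.0.0 - 211.191.255.255)
  211.184.0.0/13 (211.184.0.0 - 211.191.255.255)
Total matching entries: 5.

5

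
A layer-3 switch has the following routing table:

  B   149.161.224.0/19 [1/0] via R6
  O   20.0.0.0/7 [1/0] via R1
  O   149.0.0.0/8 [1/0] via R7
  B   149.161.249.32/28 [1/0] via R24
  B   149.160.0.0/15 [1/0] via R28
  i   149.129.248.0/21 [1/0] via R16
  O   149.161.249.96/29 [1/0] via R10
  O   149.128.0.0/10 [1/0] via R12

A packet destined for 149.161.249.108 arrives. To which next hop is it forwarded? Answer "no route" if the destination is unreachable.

R6

Routes whose prefix contains 149.161.249.108:
  149.0.0.0/8 (149.0.0.0 - 149.255.255.255) -> R7
  149.128.0.0/10 (149.128.0.0 - 149.191.255.255) -> R12
  149.160.0.0/15 (149.160.0.0 - 149.161.255.255) -> R28
  149.161.224.0/19 (149.161.224.0 - 149.161.255.255) -> R6
More-specific entries that do NOT match:
  149.161.249.96/29 (149.161.249.96 - 149.161.249.103) does not contain 149.161.249.108
  149.161.249.32/28 (149.161.249.32 - 149.161.249.47) does not contain 149.161.249.108
  149.129.248.0/21 (149.129.248.0 - 149.129.255.255) does not contain 149.161.249.108
Longest matching prefix is /19 -> next hop R6.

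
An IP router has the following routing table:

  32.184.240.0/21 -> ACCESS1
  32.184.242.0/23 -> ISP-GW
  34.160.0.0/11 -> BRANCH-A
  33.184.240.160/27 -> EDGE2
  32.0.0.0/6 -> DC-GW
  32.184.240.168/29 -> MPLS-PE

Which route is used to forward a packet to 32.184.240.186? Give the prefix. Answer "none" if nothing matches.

32.184.240.0/21

Entries matching 32.184.240.186:
  32.0.0.0/6 (32.0.0.0 - 35.255.255.255)
  32.184.240.0/21 (32.184.240.0 - 32.184.247.255)
Most specific is 32.184.240.0/21.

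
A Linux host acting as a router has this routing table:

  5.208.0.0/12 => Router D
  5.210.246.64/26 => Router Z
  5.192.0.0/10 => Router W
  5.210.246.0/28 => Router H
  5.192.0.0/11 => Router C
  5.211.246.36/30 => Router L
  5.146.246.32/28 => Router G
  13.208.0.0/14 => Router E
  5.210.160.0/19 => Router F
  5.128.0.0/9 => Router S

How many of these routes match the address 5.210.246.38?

Prefixes containing 5.210.246.38:
  5.128.0.0/9 (5.128.0.0 - 5.255.255.255)
  5.192.0.0/10 (5.192.0.0 - 5.255.255.255)
  5.192.0.0/11 (5.192.0.0 - 5.223.255.255)
  5.208.0.0/12 (5.208.0.0 - 5.223.255.255)
Total matching entries: 4.

4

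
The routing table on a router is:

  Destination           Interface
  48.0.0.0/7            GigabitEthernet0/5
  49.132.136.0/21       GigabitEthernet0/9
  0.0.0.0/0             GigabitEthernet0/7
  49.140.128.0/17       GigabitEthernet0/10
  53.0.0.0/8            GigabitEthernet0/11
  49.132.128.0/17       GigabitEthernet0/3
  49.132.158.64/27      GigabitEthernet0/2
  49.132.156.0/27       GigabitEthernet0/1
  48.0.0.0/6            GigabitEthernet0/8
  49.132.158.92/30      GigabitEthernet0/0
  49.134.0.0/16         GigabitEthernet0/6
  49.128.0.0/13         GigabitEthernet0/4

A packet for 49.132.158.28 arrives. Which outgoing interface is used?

GigabitEthernet0/3

Routes whose prefix contains 49.132.158.28:
  0.0.0.0/0 (default, matches everything) -> GigabitEthernet0/7
  48.0.0.0/6 (48.0.0.0 - 51.255.255.255) -> GigabitEthernet0/8
  48.0.0.0/7 (48.0.0.0 - 49.255.255.255) -> GigabitEthernet0/5
  49.128.0.0/13 (49.128.0.0 - 49.135.255.255) -> GigabitEthernet0/4
  49.132.128.0/17 (49.132.128.0 - 49.132.255.255) -> GigabitEthernet0/3
More-specific entries that do NOT match:
  49.132.158.92/30 (49.132.158.92 - 49.132.158.95) does not contain 49.132.158.28
  49.132.158.64/27 (49.132.158.64 - 49.132.158.95) does not contain 49.132.158.28
  49.132.156.0/27 (49.132.156.0 - 49.132.156.31) does not contain 49.132.158.28
  49.132.136.0/21 (49.132.136.0 - 49.132.143.255) does not contain 49.132.158.28
Longest matching prefix is /17 -> interface GigabitEthernet0/3.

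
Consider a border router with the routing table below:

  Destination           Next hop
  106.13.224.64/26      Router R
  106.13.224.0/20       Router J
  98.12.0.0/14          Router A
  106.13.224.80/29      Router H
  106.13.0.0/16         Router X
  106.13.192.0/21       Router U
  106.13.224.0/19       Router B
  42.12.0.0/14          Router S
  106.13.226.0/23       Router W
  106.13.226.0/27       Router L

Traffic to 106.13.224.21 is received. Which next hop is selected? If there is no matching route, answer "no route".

Router J

Routes whose prefix contains 106.13.224.21:
  106.13.0.0/16 (106.13.0.0 - 106.13.255.255) -> Router X
  106.13.224.0/19 (106.13.224.0 - 106.13.255.255) -> Router B
  106.13.224.0/20 (106.13.224.0 - 106.13.239.255) -> Router J
More-specific entries that do NOT match:
  106.13.224.80/29 (106.13.224.80 - 106.13.224.87) does not contain 106.13.224.21
  106.13.226.0/27 (106.13.226.0 - 106.13.226.31) does not contain 106.13.224.21
  106.13.224.64/26 (106.13.224.64 - 106.13.224.127) does not contain 106.13.224.21
  106.13.226.0/23 (106.13.226.0 - 106.13.227.255) does not contain 106.13.224.21
  106.13.192.0/21 (106.13.192.0 - 106.13.199.255) does not contain 106.13.224.21
Longest matching prefix is /20 -> next hop Router J.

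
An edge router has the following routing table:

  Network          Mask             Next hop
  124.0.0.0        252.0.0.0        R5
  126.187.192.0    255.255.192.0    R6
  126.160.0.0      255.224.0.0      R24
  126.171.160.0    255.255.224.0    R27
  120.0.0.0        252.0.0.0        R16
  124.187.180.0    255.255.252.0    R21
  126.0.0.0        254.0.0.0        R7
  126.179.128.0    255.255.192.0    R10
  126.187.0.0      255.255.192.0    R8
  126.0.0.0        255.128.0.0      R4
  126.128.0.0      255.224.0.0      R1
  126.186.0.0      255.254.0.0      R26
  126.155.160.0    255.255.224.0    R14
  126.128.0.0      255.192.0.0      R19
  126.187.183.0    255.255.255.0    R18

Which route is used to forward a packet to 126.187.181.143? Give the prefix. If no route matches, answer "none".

Entries matching 126.187.181.143:
  124.0.0.0/6 (124.0.0.0 - 127.255.255.255)
  126.0.0.0/7 (126.0.0.0 - 127.255.255.255)
  126.128.0.0/10 (126.128.0.0 - 126.191.255.255)
  126.160.0.0/11 (126.160.0.0 - 126.191.255.255)
  126.186.0.0/15 (126.186.0.0 - 126.187.255.255)
Most specific is 126.186.0.0/15.

126.186.0.0/15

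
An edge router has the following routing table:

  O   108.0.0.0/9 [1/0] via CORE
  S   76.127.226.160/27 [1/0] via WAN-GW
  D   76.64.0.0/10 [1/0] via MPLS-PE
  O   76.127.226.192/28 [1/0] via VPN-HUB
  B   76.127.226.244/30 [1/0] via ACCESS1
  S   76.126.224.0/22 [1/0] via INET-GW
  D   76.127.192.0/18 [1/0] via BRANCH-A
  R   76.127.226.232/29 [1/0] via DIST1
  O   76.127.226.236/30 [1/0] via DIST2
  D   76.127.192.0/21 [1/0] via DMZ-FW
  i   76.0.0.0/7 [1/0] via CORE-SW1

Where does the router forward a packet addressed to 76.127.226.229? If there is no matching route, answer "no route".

BRANCH-A

Routes whose prefix contains 76.127.226.229:
  76.0.0.0/7 (76.0.0.0 - 77.255.255.255) -> CORE-SW1
  76.64.0.0/10 (76.64.0.0 - 76.127.255.255) -> MPLS-PE
  76.127.192.0/18 (76.127.192.0 - 76.127.255.255) -> BRANCH-A
More-specific entries that do NOT match:
  76.127.226.244/30 (76.127.226.244 - 76.127.226.247) does not contain 76.127.226.229
  76.127.226.236/30 (76.127.226.236 - 76.127.226.239) does not contain 76.127.226.229
  76.127.226.232/29 (76.127.226.232 - 76.127.226.239) does not contain 76.127.226.229
  76.127.226.192/28 (76.127.226.192 - 76.127.226.207) does not contain 76.127.226.229
  76.127.226.160/27 (76.127.226.160 - 76.127.226.191) does not contain 76.127.226.229
  76.126.224.0/22 (76.126.224.0 - 76.126.227.255) does not contain 76.127.226.229
  76.127.192.0/21 (76.127.192.0 - 76.127.199.255) does not contain 76.127.226.229
Longest matching prefix is /18 -> next hop BRANCH-A.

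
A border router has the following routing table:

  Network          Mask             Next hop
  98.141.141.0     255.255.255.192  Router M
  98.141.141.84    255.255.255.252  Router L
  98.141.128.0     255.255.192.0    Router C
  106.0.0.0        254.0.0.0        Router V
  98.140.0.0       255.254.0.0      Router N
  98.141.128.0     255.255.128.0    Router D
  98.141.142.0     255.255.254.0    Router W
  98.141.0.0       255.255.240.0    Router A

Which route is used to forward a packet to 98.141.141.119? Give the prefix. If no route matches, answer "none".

98.141.128.0/18

Entries matching 98.141.141.119:
  98.140.0.0/15 (98.140.0.0 - 98.141.255.255)
  98.141.128.0/17 (98.141.128.0 - 98.141.255.255)
  98.141.128.0/18 (98.141.128.0 - 98.141.191.255)
Most specific is 98.141.128.0/18.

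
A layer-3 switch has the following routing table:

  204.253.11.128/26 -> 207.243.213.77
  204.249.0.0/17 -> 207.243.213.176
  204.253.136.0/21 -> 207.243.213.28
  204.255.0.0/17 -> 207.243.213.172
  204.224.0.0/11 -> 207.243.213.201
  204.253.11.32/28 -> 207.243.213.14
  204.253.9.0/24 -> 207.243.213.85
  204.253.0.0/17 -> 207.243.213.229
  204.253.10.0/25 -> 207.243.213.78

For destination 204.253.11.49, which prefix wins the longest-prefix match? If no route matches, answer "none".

Entries matching 204.253.11.49:
  204.224.0.0/11 (204.224.0.0 - 204.255.255.255)
  204.253.0.0/17 (204.253.0.0 - 204.253.127.255)
Most specific is 204.253.0.0/17.

204.253.0.0/17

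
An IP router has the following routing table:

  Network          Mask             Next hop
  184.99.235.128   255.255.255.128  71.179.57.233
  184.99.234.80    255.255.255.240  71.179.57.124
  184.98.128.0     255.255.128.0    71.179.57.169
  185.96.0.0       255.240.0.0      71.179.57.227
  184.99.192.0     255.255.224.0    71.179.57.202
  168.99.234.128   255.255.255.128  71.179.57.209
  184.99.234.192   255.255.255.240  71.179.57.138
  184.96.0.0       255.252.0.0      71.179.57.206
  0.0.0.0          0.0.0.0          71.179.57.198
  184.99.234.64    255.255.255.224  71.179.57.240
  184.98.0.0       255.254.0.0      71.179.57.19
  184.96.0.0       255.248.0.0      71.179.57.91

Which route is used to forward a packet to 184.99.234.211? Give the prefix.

Entries matching 184.99.234.211:
  0.0.0.0/0 (default, matches everything)
  184.96.0.0/13 (184.96.0.0 - 184.103.255.255)
  184.96.0.0/14 (184.96.0.0 - 184.99.255.255)
  184.98.0.0/15 (184.98.0.0 - 184.99.255.255)
Most specific is 184.98.0.0/15.

184.98.0.0/15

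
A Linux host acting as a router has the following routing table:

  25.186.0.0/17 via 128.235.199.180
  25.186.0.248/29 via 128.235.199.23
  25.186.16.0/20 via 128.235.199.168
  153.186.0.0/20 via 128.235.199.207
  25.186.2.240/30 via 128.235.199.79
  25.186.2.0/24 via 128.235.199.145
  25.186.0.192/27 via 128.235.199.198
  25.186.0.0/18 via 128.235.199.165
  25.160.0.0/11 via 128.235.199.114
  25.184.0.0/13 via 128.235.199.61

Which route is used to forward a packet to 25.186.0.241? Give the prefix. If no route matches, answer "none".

25.186.0.0/18

Entries matching 25.186.0.241:
  25.160.0.0/11 (25.160.0.0 - 25.191.255.255)
  25.184.0.0/13 (25.184.0.0 - 25.191.255.255)
  25.186.0.0/17 (25.186.0.0 - 25.186.127.255)
  25.186.0.0/18 (25.186.0.0 - 25.186.63.255)
Most specific is 25.186.0.0/18.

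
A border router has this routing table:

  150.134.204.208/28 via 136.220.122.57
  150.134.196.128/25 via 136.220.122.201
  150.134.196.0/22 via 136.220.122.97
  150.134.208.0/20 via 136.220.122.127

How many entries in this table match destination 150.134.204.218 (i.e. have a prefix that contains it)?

Prefixes containing 150.134.204.218:
  150.134.204.208/28 (150.134.204.208 - 150.134.204.223)
Total matching entries: 1.

1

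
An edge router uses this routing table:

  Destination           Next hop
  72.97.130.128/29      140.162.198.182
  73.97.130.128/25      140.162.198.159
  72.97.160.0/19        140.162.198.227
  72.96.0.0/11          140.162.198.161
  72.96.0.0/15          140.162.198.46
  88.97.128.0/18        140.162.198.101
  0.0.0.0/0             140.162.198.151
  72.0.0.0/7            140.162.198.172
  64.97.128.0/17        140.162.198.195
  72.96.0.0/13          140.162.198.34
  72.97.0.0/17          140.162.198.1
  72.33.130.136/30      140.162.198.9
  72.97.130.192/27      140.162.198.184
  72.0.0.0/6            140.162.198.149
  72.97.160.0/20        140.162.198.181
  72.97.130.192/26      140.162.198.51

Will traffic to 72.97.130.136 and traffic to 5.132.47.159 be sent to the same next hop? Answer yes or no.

no

72.97.130.136: longest match 72.96.0.0/15 -> 140.162.198.46
5.132.47.159: longest match 0.0.0.0/0 -> 140.162.198.151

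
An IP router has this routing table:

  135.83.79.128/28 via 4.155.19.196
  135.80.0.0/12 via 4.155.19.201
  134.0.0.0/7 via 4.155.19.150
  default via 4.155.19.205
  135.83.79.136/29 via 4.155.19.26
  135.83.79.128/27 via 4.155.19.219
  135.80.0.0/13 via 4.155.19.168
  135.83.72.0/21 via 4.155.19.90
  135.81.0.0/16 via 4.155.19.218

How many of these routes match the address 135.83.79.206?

Prefixes containing 135.83.79.206:
  0.0.0.0/0 (default, matches everything)
  134.0.0.0/7 (134.0.0.0 - 135.255.255.255)
  135.80.0.0/12 (135.80.0.0 - 135.95.255.255)
  135.80.0.0/13 (135.80.0.0 - 135.87.255.255)
  135.83.72.0/21 (135.83.72.0 - 135.83.79.255)
Total matching entries: 5.

5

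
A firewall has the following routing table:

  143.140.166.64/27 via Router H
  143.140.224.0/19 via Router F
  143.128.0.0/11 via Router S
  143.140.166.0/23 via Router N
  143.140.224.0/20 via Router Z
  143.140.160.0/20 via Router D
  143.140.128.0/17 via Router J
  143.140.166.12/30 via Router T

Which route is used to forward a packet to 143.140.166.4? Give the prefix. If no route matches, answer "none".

Entries matching 143.140.166.4:
  143.128.0.0/11 (143.128.0.0 - 143.159.255.255)
  143.140.128.0/17 (143.140.128.0 - 143.140.255.255)
  143.140.160.0/20 (143.140.160.0 - 143.140.175.255)
  143.140.166.0/23 (143.140.166.0 - 143.140.167.255)
Most specific is 143.140.166.0/23.

143.140.166.0/23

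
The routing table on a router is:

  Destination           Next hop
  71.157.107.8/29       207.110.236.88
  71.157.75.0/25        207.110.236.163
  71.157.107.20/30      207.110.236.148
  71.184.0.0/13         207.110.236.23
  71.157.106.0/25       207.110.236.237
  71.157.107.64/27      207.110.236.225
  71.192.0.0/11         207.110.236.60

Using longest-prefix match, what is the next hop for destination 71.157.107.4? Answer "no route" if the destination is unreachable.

No entry's prefix contains 71.157.107.4; there is no default route.

no route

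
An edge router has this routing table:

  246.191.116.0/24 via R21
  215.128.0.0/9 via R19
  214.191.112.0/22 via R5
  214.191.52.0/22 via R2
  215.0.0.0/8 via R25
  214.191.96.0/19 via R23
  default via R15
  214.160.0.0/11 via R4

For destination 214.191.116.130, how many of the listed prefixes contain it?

Prefixes containing 214.191.116.130:
  0.0.0.0/0 (default, matches everything)
  214.160.0.0/11 (214.160.0.0 - 214.191.255.255)
  214.191.96.0/19 (214.191.96.0 - 214.191.127.255)
Total matching entries: 3.

3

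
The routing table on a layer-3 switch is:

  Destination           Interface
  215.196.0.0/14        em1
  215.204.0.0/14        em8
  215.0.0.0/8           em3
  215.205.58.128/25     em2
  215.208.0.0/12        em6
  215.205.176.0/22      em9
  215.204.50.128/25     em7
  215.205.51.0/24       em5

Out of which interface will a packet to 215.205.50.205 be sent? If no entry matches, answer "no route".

Routes whose prefix contains 215.205.50.205:
  215.0.0.0/8 (215.0.0.0 - 215.255.255.255) -> em3
  215.204.0.0/14 (215.204.0.0 - 215.207.255.255) -> em8
More-specific entries that do NOT match:
  215.205.58.128/25 (215.205.58.128 - 215.205.58.255) does not contain 215.205.50.205
  215.204.50.128/25 (215.204.50.128 - 215.204.50.255) does not contain 215.205.50.205
  215.205.51.0/24 (215.205.51.0 - 215.205.51.255) does not contain 215.205.50.205
  215.205.176.0/22 (215.205.176.0 - 215.205.179.255) does not contain 215.205.50.205
Longest matching prefix is /14 -> interface em8.

em8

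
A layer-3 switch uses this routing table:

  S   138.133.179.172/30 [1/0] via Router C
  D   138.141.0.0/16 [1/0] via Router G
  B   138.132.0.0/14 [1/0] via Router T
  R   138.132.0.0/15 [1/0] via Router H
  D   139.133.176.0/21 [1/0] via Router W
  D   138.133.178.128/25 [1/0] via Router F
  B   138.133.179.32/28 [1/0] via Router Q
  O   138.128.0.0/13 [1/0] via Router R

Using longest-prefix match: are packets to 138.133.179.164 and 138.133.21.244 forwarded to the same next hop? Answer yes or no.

yes

138.133.179.164: longest match 138.132.0.0/15 -> Router H
138.133.21.244: longest match 138.132.0.0/15 -> Router H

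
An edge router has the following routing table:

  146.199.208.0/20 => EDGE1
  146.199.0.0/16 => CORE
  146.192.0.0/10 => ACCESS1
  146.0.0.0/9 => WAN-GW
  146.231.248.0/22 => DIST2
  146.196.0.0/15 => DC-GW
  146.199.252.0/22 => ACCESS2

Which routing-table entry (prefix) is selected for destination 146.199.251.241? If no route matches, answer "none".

146.199.0.0/16

Entries matching 146.199.251.241:
  146.192.0.0/10 (146.192.0.0 - 146.255.255.255)
  146.199.0.0/16 (146.199.0.0 - 146.199.255.255)
Most specific is 146.199.0.0/16.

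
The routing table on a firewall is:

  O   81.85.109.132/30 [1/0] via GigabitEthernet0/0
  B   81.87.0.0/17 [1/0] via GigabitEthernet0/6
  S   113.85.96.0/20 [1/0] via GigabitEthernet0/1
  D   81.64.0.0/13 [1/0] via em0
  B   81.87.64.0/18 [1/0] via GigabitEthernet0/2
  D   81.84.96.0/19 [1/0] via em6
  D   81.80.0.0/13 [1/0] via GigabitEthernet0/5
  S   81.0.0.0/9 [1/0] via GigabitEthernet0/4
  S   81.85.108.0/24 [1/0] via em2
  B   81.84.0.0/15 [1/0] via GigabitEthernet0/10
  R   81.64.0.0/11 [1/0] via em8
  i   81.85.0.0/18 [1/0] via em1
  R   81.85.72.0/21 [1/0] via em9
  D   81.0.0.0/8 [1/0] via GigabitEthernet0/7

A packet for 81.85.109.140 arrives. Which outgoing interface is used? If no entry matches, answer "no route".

Routes whose prefix contains 81.85.109.140:
  81.0.0.0/8 (81.0.0.0 - 81.255.255.255) -> GigabitEthernet0/7
  81.0.0.0/9 (81.0.0.0 - 81.127.255.255) -> GigabitEthernet0/4
  81.64.0.0/11 (81.64.0.0 - 81.95.255.255) -> em8
  81.80.0.0/13 (81.80.0.0 - 81.87.255.255) -> GigabitEthernet0/5
  81.84.0.0/15 (81.84.0.0 - 81.85.255.255) -> GigabitEthernet0/10
More-specific entries that do NOT match:
  81.85.109.132/30 (81.85.109.132 - 81.85.109.135) does not contain 81.85.109.140
  81.85.108.0/24 (81.85.108.0 - 81.85.108.255) does not contain 81.85.109.140
  81.85.72.0/21 (81.85.72.0 - 81.85.79.255) does not contain 81.85.109.140
  113.85.96.0/20 (113.85.96.0 - 113.85.111.255) does not contain 81.85.109.140
  81.84.96.0/19 (81.84.96.0 - 81.84.127.255) does not contain 81.85.109.140
  81.87.64.0/18 (81.87.64.0 - 81.87.127.255) does not contain 81.85.109.140
  81.85.0.0/18 (81.85.0.0 - 81.85.63.255) does not contain 81.85.109.140
  81.87.0.0/17 (81.87.0.0 - 81.87.127.255) does not contain 81.85.109.140
Longest matching prefix is /15 -> interface GigabitEthernet0/10.

GigabitEthernet0/10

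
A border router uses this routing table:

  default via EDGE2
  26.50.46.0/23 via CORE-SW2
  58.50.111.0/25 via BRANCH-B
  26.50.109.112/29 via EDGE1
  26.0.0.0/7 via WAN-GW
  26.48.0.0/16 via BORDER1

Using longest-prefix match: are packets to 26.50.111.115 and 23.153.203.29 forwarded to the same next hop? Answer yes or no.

26.50.111.115: longest match 26.0.0.0/7 -> WAN-GW
23.153.203.29: longest match 0.0.0.0/0 -> EDGE2

no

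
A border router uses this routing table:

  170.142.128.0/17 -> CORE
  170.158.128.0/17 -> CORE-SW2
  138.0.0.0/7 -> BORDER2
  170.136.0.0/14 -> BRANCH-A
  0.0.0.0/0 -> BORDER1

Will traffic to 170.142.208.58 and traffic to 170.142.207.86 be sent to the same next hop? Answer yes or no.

170.142.208.58: longest match 170.142.128.0/17 -> CORE
170.142.207.86: longest match 170.142.128.0/17 -> CORE

yes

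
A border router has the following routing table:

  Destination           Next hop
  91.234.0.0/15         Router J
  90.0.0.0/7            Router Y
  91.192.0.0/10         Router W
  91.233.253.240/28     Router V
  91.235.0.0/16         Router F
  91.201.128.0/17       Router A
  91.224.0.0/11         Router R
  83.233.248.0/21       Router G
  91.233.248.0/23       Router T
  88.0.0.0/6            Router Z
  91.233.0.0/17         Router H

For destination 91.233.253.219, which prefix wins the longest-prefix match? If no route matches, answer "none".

Entries matching 91.233.253.219:
  88.0.0.0/6 (88.0.0.0 - 91.255.255.255)
  90.0.0.0/7 (90.0.0.0 - 91.255.255.255)
  91.192.0.0/10 (91.192.0.0 - 91.255.255.255)
  91.224.0.0/11 (91.224.0.0 - 91.255.255.255)
Most specific is 91.224.0.0/11.

91.224.0.0/11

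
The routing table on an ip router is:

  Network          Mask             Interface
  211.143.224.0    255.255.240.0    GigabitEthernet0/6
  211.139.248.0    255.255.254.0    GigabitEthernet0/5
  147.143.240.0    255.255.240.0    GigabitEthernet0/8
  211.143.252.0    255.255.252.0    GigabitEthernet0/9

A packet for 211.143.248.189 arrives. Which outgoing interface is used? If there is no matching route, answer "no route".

No entry's prefix contains 211.143.248.189; there is no default route.

no route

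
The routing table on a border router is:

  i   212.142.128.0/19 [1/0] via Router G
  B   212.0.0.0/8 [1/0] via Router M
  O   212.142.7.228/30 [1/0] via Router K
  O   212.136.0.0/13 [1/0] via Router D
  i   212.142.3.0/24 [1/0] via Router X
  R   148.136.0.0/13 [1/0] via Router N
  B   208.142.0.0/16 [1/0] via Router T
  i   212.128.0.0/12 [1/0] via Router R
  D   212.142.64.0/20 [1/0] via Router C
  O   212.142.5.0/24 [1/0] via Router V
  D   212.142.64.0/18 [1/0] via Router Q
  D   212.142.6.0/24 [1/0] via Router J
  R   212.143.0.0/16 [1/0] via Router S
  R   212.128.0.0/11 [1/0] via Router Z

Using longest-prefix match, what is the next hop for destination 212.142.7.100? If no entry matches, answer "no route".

Routes whose prefix contains 212.142.7.100:
  212.0.0.0/8 (212.0.0.0 - 212.255.255.255) -> Router M
  212.128.0.0/11 (212.128.0.0 - 212.159.255.255) -> Router Z
  212.128.0.0/12 (212.128.0.0 - 212.143.255.255) -> Router R
  212.136.0.0/13 (212.136.0.0 - 212.143.255.255) -> Router D
More-specific entries that do NOT match:
  212.142.7.228/30 (212.142.7.228 - 212.142.7.231) does not contain 212.142.7.100
  212.142.3.0/24 (212.142.3.0 - 212.142.3.255) does not contain 212.142.7.100
  212.142.5.0/24 (212.142.5.0 - 212.142.5.255) does not contain 212.142.7.100
  212.142.6.0/24 (212.142.6.0 - 212.142.6.255) does not contain 212.142.7.100
  212.142.64.0/20 (212.142.64.0 - 212.142.79.255) does not contain 212.142.7.100
  212.142.128.0/19 (212.142.128.0 - 212.142.159.255) does not contain 212.142.7.100
  212.142.64.0/18 (212.142.64.0 - 212.142.127.255) does not contain 212.142.7.100
  208.142.0.0/16 (208.142.0.0 - 208.142.255.255) does not contain 212.142.7.100
  212.143.0.0/16 (212.143.0.0 - 212.143.255.255) does not contain 212.142.7.100
Longest matching prefix is /13 -> next hop Router D.

Router D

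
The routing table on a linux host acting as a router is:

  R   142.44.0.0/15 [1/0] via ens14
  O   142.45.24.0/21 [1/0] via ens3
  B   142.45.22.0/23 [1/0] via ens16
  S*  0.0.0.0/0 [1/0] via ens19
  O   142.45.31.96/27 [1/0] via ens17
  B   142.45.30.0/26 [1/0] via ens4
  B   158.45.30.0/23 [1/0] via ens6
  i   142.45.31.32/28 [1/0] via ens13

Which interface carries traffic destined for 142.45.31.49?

Routes whose prefix contains 142.45.31.49:
  0.0.0.0/0 (default, matches everything) -> ens19
  142.44.0.0/15 (142.44.0.0 - 142.45.255.255) -> ens14
  142.45.24.0/21 (142.45.24.0 - 142.45.31.255) -> ens3
More-specific entries that do NOT match:
  142.45.31.32/28 (142.45.31.32 - 142.45.31.47) does not contain 142.45.31.49
  142.45.31.96/27 (142.45.31.96 - 142.45.31.127) does not contain 142.45.31.49
  142.45.30.0/26 (142.45.30.0 - 142.45.30.63) does not contain 142.45.31.49
  142.45.22.0/23 (142.45.22.0 - 142.45.23.255) does not contain 142.45.31.49
  158.45.30.0/23 (158.45.30.0 - 158.45.31.255) does not contain 142.45.31.49
Longest matching prefix is /21 -> interface ens3.

ens3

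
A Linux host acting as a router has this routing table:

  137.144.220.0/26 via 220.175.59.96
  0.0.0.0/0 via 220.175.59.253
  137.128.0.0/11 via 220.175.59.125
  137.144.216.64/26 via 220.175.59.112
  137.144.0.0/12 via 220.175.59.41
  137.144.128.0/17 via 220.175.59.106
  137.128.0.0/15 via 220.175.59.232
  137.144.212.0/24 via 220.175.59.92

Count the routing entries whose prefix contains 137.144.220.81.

Prefixes containing 137.144.220.81:
  0.0.0.0/0 (default, matches everything)
  137.128.0.0/11 (137.128.0.0 - 137.159.255.255)
  137.144.0.0/12 (137.144.0.0 - 137.159.255.255)
  137.144.128.0/17 (137.144.128.0 - 137.144.255.255)
Total matching entries: 4.

4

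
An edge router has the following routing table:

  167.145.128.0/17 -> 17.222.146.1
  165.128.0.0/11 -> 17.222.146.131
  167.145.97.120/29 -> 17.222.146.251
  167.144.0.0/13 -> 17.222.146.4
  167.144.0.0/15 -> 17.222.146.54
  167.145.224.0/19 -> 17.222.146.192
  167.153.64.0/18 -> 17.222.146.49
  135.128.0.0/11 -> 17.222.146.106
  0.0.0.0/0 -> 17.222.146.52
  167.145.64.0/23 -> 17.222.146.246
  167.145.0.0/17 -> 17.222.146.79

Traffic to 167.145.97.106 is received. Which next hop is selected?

Routes whose prefix contains 167.145.97.106:
  0.0.0.0/0 (default, matches everything) -> 17.222.146.52
  167.144.0.0/13 (167.144.0.0 - 167.151.255.255) -> 17.222.146.4
  167.144.0.0/15 (167.144.0.0 - 167.145.255.255) -> 17.222.146.54
  167.145.0.0/17 (167.145.0.0 - 167.145.127.255) -> 17.222.146.79
More-specific entries that do NOT match:
  167.145.97.120/29 (167.145.97.120 - 167.145.97.127) does not contain 167.145.97.106
  167.145.64.0/23 (167.145.64.0 - 167.145.65.255) does not contain 167.145.97.106
  167.145.224.0/19 (167.145.224.0 - 167.145.255.255) does not contain 167.145.97.106
  167.153.64.0/18 (167.153.64.0 - 167.153.127.255) does not contain 167.145.97.106
Longest matching prefix is /17 -> next hop 17.222.146.79.

17.222.146.79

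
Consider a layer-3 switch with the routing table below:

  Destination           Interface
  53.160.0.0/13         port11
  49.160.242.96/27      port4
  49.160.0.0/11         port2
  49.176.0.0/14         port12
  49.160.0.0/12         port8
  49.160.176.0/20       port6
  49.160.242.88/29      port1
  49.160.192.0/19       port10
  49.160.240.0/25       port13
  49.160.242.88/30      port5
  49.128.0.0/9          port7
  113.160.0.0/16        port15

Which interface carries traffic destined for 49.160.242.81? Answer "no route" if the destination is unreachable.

port8

Routes whose prefix contains 49.160.242.81:
  49.128.0.0/9 (49.128.0.0 - 49.255.255.255) -> port7
  49.160.0.0/11 (49.160.0.0 - 49.191.255.255) -> port2
  49.160.0.0/12 (49.160.0.0 - 49.175.255.255) -> port8
More-specific entries that do NOT match:
  49.160.242.88/30 (49.160.242.88 - 49.160.242.91) does not contain 49.160.242.81
  49.160.242.88/29 (49.160.242.88 - 49.160.242.95) does not contain 49.160.242.81
  49.160.242.96/27 (49.160.242.96 - 49.160.242.127) does not contain 49.160.242.81
  49.160.240.0/25 (49.160.240.0 - 49.160.240.127) does not contain 49.160.242.81
  49.160.176.0/20 (49.160.176.0 - 49.160.191.255) does not contain 49.160.242.81
  49.160.192.0/19 (49.160.192.0 - 49.160.223.255) does not contain 49.160.242.81
  113.160.0.0/16 (113.160.0.0 - 113.160.255.255) does not contain 49.160.242.81
  49.176.0.0/14 (49.176.0.0 - 49.179.255.255) does not contain 49.160.242.81
  53.160.0.0/13 (53.160.0.0 - 53.167.255.255) does not contain 49.160.242.81
Longest matching prefix is /12 -> interface port8.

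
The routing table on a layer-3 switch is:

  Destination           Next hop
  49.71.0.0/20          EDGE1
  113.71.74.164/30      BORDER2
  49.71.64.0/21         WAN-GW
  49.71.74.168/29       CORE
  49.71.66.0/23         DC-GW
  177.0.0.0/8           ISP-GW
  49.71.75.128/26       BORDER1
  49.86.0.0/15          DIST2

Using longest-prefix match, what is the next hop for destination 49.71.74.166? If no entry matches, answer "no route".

No entry's prefix contains 49.71.74.166; there is no default route.

no route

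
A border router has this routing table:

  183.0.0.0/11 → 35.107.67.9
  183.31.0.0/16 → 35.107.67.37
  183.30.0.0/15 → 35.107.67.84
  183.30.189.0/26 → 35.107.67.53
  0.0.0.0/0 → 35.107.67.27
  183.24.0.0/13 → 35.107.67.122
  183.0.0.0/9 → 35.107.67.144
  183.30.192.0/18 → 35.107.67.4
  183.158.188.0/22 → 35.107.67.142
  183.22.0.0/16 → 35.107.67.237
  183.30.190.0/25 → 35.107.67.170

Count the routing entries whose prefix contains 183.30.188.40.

Prefixes containing 183.30.188.40:
  0.0.0.0/0 (default, matches everything)
  183.0.0.0/9 (183.0.0.0 - 183.127.255.255)
  183.0.0.0/11 (183.0.0.0 - 183.31.255.255)
  183.24.0.0/13 (183.24.0.0 - 183.31.255.255)
  183.30.0.0/15 (183.30.0.0 - 183.31.255.255)
Total matching entries: 5.

5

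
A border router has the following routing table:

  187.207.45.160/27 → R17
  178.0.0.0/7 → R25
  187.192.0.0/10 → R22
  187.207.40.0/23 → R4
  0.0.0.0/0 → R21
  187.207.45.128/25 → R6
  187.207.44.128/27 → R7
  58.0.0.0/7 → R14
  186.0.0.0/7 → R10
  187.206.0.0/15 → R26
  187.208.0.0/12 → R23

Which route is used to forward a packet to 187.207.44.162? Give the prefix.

187.206.0.0/15

Entries matching 187.207.44.162:
  0.0.0.0/0 (default, matches everything)
  186.0.0.0/7 (186.0.0.0 - 187.255.255.255)
  187.192.0.0/10 (187.192.0.0 - 187.255.255.255)
  187.206.0.0/15 (187.206.0.0 - 187.207.255.255)
Most specific is 187.206.0.0/15.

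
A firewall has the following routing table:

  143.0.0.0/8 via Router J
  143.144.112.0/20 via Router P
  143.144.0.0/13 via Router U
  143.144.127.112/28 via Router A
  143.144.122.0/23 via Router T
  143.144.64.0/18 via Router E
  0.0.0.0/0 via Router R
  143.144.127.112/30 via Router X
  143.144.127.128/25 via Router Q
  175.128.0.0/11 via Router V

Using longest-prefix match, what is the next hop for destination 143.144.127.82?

Routes whose prefix contains 143.144.127.82:
  0.0.0.0/0 (default, matches everything) -> Router R
  143.0.0.0/8 (143.0.0.0 - 143.255.255.255) -> Router J
  143.144.0.0/13 (143.144.0.0 - 143.151.255.255) -> Router U
  143.144.64.0/18 (143.144.64.0 - 143.144.127.255) -> Router E
  143.144.112.0/20 (143.144.112.0 - 143.144.127.255) -> Router P
More-specific entries that do NOT match:
  143.144.127.112/30 (143.144.127.112 - 143.144.127.115) does not contain 143.144.127.82
  143.144.127.112/28 (143.144.127.112 - 143.144.127.127) does not contain 143.144.127.82
  143.144.127.128/25 (143.144.127.128 - 143.144.127.255) does not contain 143.144.127.82
  143.144.122.0/23 (143.144.122.0 - 143.144.123.255) does not contain 143.144.127.82
Longest matching prefix is /20 -> next hop Router P.

Router P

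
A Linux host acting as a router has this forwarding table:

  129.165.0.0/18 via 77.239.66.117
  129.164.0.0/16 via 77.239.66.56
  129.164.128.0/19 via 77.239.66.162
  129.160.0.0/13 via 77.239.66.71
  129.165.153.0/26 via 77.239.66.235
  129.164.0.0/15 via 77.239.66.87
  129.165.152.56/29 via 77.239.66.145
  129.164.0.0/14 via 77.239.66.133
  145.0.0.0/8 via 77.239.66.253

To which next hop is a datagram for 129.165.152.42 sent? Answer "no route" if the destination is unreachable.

77.239.66.87

Routes whose prefix contains 129.165.152.42:
  129.160.0.0/13 (129.160.0.0 - 129.167.255.255) -> 77.239.66.71
  129.164.0.0/14 (129.164.0.0 - 129.167.255.255) -> 77.239.66.133
  129.164.0.0/15 (129.164.0.0 - 129.165.255.255) -> 77.239.66.87
More-specific entries that do NOT match:
  129.165.152.56/29 (129.165.152.56 - 129.165.152.63) does not contain 129.165.152.42
  129.165.153.0/26 (129.165.153.0 - 129.165.153.63) does not contain 129.165.152.42
  129.164.128.0/19 (129.164.128.0 - 129.164.159.255) does not contain 129.165.152.42
  129.165.0.0/18 (129.165.0.0 - 129.165.63.255) does not contain 129.165.152.42
  129.164.0.0/16 (129.164.0.0 - 129.164.255.255) does not contain 129.165.152.42
Longest matching prefix is /15 -> next hop 77.239.66.87.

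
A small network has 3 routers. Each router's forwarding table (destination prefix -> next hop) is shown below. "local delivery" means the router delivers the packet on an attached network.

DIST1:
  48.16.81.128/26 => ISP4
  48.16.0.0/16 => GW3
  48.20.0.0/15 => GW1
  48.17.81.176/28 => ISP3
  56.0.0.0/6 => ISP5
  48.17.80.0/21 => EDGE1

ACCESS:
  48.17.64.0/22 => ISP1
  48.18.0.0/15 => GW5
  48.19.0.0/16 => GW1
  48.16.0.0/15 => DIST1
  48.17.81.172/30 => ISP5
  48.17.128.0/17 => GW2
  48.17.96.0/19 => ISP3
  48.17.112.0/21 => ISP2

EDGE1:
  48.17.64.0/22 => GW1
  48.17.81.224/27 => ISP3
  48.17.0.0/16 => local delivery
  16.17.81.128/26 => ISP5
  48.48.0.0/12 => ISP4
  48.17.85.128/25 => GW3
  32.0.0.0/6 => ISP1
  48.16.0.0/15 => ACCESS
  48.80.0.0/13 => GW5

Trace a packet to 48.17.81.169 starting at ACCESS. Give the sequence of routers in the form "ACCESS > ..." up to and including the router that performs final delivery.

ACCESS > DIST1 > EDGE1

At ACCESS: longest match for 48.17.81.169 is 48.16.0.0/15 -> DIST1
At DIST1: longest match for 48.17.81.169 is 48.17.80.0/21 -> EDGE1
At EDGE1: longest match for 48.17.81.169 is 48.17.0.0/16 -> local delivery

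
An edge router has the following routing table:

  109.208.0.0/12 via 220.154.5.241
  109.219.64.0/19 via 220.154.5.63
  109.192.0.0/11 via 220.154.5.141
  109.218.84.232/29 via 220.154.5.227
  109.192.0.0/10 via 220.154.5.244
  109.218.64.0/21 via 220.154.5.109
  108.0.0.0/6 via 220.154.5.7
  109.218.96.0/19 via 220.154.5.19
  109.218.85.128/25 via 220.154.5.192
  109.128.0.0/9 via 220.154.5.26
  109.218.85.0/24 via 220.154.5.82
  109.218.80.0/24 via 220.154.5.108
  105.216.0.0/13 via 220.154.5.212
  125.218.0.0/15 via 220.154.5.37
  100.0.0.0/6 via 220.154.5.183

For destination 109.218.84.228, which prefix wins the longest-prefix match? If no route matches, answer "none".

Entries matching 109.218.84.228:
  108.0.0.0/6 (108.0.0.0 - 111.255.255.255)
  109.128.0.0/9 (109.128.0.0 - 109.255.255.255)
  109.192.0.0/10 (109.192.0.0 - 109.255.255.255)
  109.192.0.0/11 (109.192.0.0 - 109.223.255.255)
  109.208.0.0/12 (109.208.0.0 - 109.223.255.255)
Most specific is 109.208.0.0/12.

109.208.0.0/12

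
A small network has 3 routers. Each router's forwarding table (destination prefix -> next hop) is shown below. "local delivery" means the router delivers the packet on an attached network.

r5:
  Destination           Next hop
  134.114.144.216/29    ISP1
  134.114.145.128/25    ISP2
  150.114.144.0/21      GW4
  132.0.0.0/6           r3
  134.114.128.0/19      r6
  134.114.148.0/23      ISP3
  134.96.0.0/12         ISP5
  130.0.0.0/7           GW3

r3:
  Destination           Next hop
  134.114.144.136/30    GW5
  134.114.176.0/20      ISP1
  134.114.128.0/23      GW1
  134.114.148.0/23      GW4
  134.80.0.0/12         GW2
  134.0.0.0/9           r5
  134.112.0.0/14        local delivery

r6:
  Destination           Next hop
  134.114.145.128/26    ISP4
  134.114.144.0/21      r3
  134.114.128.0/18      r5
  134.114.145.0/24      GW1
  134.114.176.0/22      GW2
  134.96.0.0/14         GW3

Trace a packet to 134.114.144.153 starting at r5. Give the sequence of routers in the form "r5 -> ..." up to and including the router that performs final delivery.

At r5: longest match for 134.114.144.153 is 134.114.128.0/19 -> r6
At r6: longest match for 134.114.144.153 is 134.114.144.0/21 -> r3
At r3: longest match for 134.114.144.153 is 134.112.0.0/14 -> local delivery

r5 -> r6 -> r3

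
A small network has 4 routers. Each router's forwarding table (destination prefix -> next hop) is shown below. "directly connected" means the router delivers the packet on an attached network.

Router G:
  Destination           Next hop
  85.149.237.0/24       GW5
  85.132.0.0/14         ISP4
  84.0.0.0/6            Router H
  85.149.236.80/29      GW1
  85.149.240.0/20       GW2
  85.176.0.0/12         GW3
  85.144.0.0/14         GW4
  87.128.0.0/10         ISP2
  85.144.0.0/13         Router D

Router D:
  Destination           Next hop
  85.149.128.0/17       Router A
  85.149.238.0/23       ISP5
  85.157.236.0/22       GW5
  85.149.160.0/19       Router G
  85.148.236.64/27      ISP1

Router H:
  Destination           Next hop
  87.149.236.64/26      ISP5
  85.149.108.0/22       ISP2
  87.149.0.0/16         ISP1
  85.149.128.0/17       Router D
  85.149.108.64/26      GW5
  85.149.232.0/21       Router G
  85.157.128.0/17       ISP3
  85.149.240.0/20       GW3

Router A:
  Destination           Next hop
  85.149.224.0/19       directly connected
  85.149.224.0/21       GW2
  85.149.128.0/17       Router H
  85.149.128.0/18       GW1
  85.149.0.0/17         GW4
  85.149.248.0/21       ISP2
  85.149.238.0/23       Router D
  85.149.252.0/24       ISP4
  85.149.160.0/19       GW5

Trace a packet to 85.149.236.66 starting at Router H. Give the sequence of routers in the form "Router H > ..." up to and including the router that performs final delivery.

Router H > Router G > Router D > Router A

At Router H: longest match for 85.149.236.66 is 85.149.232.0/21 -> Router G
At Router G: longest match for 85.149.236.66 is 85.144.0.0/13 -> Router D
At Router D: longest match for 85.149.236.66 is 85.149.128.0/17 -> Router A
At Router A: longest match for 85.149.236.66 is 85.149.224.0/19 -> directly connected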